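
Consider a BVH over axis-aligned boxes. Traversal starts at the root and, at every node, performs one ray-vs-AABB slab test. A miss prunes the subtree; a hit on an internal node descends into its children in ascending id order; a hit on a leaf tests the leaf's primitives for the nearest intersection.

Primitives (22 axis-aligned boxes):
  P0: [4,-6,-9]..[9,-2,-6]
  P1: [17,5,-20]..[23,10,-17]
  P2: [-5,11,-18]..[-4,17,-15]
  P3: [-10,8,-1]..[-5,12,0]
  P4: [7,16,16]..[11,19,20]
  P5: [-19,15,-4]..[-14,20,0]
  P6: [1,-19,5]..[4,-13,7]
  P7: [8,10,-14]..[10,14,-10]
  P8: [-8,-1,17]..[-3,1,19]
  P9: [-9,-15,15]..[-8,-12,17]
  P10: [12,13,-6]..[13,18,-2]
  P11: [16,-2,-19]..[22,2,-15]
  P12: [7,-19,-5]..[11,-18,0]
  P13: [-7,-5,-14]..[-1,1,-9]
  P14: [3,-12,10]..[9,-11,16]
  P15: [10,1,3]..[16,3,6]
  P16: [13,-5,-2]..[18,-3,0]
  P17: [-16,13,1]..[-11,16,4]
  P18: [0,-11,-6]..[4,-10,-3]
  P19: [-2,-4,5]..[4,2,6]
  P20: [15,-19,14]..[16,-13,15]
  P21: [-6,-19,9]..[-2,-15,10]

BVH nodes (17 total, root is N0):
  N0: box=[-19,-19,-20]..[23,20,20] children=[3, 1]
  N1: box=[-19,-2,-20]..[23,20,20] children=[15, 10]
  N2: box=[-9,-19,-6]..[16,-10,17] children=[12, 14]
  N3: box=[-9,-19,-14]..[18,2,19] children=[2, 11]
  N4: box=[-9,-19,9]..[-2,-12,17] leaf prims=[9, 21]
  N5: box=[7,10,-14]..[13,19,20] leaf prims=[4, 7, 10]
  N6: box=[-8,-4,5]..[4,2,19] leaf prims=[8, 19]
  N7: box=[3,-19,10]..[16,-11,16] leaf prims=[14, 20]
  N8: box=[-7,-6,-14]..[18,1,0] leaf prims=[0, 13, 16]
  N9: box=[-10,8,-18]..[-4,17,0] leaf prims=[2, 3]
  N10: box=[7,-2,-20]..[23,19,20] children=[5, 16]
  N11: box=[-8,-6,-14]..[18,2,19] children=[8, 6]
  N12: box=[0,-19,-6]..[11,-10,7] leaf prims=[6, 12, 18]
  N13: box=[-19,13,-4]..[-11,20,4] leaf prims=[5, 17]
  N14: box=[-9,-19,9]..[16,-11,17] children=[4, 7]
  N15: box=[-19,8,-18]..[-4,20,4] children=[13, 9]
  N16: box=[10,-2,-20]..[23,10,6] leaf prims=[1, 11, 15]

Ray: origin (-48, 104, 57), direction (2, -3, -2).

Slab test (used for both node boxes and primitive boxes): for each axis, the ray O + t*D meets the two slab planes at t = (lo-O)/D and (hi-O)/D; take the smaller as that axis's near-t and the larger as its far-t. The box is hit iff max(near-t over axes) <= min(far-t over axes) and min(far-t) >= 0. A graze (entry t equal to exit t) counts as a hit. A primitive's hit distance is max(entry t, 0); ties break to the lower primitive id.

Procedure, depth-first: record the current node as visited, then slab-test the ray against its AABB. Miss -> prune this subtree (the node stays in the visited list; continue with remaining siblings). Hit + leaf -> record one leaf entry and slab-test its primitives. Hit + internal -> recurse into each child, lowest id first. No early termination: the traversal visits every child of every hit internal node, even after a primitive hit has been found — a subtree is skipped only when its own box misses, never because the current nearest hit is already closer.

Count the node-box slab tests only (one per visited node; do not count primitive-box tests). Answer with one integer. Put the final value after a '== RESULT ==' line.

Traverse from the root:
N0 x:[29/2,71/2] y:[28,41] z:[37/2,77/2] -> hit [28,71/2], descend [1, 3]
  N1 x:[29/2,71/2] y:[28,106/3] z:[37/2,77/2] -> hit [28,106/3], descend [10, 15]
    N10 x:[55/2,71/2] y:[85/3,106/3] z:[37/2,77/2] -> hit [85/3,106/3], descend [5, 16]
      N5 x:[55/2,61/2] y:[85/3,94/3] z:[37/2,71/2] -> hit [85/3,61/2] leaf, test {P4(miss), P7(miss), P10@t=30}
      N16 x:[29,71/2] y:[94/3,106/3] z:[51/2,77/2] -> hit [94/3,106/3] leaf, test {P1(miss), P11(miss), P15(miss)}
    N15 x:[29/2,22] y:[28,32] z:[53/2,75/2] -> miss, prune
  N3 x:[39/2,33] y:[34,41] z:[19,71/2] -> miss, prune

Visited [0, 1, 10, 5, 16, 15, 3]. Tests: 7 box, 2 leaf. Nearest: P10.

== RESULT ==
7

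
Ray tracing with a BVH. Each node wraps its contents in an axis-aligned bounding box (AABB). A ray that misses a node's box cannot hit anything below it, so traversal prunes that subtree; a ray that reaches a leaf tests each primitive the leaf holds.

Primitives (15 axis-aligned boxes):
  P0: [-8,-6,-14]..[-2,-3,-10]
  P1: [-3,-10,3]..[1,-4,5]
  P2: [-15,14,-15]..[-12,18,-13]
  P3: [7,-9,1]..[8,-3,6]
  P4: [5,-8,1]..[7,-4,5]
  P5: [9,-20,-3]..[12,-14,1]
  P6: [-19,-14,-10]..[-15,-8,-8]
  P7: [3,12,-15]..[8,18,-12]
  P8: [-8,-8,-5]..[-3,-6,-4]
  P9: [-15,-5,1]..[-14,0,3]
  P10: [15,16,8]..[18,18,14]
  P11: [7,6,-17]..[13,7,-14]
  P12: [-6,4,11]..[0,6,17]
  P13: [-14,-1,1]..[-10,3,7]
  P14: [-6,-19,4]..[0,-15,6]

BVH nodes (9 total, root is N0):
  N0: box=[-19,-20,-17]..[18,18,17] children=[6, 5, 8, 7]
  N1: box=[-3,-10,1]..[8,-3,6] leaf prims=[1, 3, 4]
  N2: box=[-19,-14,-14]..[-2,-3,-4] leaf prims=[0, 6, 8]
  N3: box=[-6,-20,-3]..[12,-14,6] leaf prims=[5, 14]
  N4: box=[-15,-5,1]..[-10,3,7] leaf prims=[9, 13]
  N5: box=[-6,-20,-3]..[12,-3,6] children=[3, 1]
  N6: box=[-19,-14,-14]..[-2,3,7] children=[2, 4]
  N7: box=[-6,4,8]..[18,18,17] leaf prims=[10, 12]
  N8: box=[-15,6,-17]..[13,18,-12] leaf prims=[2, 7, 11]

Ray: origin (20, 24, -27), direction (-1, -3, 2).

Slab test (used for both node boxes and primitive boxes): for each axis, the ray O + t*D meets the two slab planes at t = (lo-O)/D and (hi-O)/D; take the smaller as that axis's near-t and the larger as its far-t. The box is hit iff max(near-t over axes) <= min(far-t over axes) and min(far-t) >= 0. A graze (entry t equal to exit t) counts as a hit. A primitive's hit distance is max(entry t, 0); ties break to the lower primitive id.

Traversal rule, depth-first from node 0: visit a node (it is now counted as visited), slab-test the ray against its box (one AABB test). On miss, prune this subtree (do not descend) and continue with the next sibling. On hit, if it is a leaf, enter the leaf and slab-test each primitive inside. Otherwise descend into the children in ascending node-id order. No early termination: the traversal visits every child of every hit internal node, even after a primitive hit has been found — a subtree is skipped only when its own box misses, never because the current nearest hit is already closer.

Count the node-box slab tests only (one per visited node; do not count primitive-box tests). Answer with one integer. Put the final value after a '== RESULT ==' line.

Trace the traversal:
N0 x:[2,39] y:[2,44/3] z:[5,22] -> hit [5,44/3], descend [5, 6, 7, 8]
  N5 x:[8,26] y:[9,44/3] z:[12,33/2] -> hit [12,44/3], descend [1, 3]
    N1 x:[12,23] y:[9,34/3] z:[14,33/2] -> miss, prune
    N3 x:[8,26] y:[38/3,44/3] z:[12,33/2] -> hit [38/3,44/3] leaf, test {P5(miss), P14(miss)}
  N6 x:[22,39] y:[7,38/3] z:[13/2,17] -> miss, prune
  N7 x:[2,26] y:[2,20/3] z:[35/2,22] -> miss, prune
  N8 x:[7,35] y:[2,6] z:[5,15/2] -> miss, prune

order=[0, 5, 1, 3, 6, 7, 8]  |boxes|=7  |leaves|=1  hit=miss

== RESULT ==
7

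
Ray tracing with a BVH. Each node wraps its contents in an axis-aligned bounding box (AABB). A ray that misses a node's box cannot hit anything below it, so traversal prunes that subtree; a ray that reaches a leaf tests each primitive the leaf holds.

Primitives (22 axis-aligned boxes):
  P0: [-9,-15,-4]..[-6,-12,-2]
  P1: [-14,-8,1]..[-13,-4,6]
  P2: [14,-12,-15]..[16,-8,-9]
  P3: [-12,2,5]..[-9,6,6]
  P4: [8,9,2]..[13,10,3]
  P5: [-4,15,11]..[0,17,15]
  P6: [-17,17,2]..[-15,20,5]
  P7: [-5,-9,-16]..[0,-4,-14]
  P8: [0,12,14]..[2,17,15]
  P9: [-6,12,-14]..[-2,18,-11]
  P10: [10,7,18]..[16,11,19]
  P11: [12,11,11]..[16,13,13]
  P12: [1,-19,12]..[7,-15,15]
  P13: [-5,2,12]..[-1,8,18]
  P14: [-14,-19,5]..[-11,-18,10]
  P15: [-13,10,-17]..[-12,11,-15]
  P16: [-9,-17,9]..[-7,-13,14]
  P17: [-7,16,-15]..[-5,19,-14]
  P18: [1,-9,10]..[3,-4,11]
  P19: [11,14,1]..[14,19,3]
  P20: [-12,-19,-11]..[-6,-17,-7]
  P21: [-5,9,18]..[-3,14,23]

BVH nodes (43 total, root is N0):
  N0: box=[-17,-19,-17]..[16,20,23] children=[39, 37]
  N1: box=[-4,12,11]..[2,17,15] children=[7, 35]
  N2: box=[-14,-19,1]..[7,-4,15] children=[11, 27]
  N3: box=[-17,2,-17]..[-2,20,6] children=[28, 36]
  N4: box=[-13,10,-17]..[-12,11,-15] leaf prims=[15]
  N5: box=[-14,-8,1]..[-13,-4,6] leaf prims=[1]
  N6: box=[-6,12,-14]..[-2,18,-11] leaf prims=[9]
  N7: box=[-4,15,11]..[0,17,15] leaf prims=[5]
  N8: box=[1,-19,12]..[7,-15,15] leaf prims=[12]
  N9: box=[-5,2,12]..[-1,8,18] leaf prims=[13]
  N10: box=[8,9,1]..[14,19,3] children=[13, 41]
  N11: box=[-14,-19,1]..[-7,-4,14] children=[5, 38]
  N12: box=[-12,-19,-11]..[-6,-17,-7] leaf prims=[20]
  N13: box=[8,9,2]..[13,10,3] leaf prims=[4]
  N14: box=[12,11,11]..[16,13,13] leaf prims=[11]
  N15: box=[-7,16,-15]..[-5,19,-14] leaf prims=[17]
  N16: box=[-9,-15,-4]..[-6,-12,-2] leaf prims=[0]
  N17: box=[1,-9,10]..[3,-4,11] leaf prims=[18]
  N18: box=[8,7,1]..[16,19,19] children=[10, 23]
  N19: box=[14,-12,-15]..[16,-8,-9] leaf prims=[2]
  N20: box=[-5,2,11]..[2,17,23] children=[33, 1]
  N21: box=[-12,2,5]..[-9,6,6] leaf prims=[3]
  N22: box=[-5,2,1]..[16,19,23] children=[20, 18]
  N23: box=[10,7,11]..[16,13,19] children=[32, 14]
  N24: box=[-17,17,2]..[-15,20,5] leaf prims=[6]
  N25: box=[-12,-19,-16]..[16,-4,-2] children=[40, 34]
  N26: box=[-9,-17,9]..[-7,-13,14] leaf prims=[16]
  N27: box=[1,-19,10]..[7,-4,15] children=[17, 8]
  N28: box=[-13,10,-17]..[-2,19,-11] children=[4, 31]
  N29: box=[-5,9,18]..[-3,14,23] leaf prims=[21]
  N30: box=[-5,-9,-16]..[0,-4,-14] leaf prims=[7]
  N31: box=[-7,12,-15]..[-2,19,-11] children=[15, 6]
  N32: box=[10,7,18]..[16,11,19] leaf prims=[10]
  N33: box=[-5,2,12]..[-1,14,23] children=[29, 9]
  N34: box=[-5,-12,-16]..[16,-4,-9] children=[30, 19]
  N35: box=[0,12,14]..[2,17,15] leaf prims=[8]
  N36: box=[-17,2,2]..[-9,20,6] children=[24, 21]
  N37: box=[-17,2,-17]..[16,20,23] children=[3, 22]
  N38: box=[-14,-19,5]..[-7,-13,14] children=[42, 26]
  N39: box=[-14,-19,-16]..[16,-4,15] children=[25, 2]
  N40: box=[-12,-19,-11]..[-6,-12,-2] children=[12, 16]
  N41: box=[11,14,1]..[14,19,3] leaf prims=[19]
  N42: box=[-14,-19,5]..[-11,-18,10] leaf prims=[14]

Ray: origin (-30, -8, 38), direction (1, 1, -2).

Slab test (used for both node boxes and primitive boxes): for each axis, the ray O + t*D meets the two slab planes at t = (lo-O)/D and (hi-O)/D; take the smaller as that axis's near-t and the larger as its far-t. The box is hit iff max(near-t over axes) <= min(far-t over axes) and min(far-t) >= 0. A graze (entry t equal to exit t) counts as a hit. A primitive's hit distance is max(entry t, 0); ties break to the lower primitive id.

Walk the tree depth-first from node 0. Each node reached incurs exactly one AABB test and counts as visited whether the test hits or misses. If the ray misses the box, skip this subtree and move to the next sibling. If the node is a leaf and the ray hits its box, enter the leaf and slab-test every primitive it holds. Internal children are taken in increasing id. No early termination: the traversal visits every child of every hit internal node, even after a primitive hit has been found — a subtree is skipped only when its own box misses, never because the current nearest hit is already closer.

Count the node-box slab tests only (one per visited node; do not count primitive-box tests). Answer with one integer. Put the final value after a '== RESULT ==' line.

Walk:
N0 x:[13,46] y:[-11,28] z:[15/2,55/2] -> hit [13,55/2], descend [37, 39]
  N37 x:[13,46] y:[10,28] z:[15/2,55/2] -> hit [13,55/2], descend [3, 22]
    N3 x:[13,28] y:[10,28] z:[16,55/2] -> hit [16,55/2], descend [28, 36]
      N28 x:[17,28] y:[18,27] z:[49/2,55/2] -> hit [49/2,27], descend [4, 31]
        N4 x:[17,18] y:[18,19] z:[53/2,55/2] -> miss, prune
        N31 x:[23,28] y:[20,27] z:[49/2,53/2] -> hit [49/2,53/2], descend [6, 15]
          N6 x:[24,28] y:[20,26] z:[49/2,26] -> hit [49/2,26] leaf, test {P9@t=49/2}
          N15 x:[23,25] y:[24,27] z:[26,53/2] -> miss, prune
      N36 x:[13,21] y:[10,28] z:[16,18] -> hit [16,18], descend [21, 24]
        N21 x:[18,21] y:[10,14] z:[16,33/2] -> miss, prune
        N24 x:[13,15] y:[25,28] z:[33/2,18] -> miss, prune
    N22 x:[25,46] y:[10,27] z:[15/2,37/2] -> miss, prune
  N39 x:[16,46] y:[-11,4] z:[23/2,27] -> miss, prune

13 AABB tests over nodes [0, 37, 3, 28, 4, 31, 6, 15, 36, 21, 24, 22, 39]; 1 leaf entered; closest P9.

== RESULT ==
13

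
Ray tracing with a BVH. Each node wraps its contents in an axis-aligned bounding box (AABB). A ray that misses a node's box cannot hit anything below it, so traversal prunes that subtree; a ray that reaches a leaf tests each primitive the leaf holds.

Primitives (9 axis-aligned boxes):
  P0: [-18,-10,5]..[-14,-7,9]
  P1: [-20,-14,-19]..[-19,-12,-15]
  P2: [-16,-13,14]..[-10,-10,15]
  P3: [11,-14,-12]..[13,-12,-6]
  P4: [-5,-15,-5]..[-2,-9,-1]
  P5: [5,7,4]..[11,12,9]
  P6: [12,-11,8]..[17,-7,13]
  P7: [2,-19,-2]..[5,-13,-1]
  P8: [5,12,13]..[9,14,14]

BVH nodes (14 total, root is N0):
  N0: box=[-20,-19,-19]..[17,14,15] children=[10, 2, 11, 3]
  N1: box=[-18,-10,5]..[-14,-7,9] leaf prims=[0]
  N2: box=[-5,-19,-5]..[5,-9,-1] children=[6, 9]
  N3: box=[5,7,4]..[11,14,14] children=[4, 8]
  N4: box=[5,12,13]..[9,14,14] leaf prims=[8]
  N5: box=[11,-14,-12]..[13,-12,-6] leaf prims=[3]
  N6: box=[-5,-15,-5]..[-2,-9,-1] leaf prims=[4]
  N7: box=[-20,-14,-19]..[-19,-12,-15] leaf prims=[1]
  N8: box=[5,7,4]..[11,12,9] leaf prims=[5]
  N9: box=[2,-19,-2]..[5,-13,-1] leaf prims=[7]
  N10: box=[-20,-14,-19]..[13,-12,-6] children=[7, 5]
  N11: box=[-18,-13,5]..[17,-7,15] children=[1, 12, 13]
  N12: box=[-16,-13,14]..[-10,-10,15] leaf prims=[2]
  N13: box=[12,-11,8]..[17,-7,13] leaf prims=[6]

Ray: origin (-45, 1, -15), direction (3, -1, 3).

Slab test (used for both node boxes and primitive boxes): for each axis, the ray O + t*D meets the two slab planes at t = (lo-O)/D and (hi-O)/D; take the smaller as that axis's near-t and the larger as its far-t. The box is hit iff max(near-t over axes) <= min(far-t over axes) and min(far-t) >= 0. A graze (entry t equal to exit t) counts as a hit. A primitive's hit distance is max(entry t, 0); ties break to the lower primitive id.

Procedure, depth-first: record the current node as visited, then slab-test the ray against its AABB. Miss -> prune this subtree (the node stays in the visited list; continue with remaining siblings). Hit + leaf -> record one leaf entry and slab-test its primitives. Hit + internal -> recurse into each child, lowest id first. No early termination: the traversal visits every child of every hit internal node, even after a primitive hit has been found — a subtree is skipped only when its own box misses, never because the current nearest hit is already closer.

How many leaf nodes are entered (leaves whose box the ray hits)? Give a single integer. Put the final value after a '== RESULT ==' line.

Traverse from the root:
N0 x:[25/3,62/3] y:[-13,20] z:[-4/3,10] -> hit [25/3,10], descend [2, 3, 10, 11]
  N2 x:[40/3,50/3] y:[10,20] z:[10/3,14/3] -> miss, prune
  N3 x:[50/3,56/3] y:[-13,-6] z:[19/3,29/3] -> miss, prune
  N10 x:[25/3,58/3] y:[13,15] z:[-4/3,3] -> miss, prune
  N11 x:[9,62/3] y:[8,14] z:[20/3,10] -> hit [9,10], descend [1, 12, 13]
    N1 x:[9,31/3] y:[8,11] z:[20/3,8] -> miss, prune
    N12 x:[29/3,35/3] y:[11,14] z:[29/3,10] -> miss, prune
    N13 x:[19,62/3] y:[8,12] z:[23/3,28/3] -> miss, prune

Summary -> nodes [0, 2, 3, 10, 11, 1, 12, 13]; box-tests=8; leaf-entries=0; first=miss

== RESULT ==
0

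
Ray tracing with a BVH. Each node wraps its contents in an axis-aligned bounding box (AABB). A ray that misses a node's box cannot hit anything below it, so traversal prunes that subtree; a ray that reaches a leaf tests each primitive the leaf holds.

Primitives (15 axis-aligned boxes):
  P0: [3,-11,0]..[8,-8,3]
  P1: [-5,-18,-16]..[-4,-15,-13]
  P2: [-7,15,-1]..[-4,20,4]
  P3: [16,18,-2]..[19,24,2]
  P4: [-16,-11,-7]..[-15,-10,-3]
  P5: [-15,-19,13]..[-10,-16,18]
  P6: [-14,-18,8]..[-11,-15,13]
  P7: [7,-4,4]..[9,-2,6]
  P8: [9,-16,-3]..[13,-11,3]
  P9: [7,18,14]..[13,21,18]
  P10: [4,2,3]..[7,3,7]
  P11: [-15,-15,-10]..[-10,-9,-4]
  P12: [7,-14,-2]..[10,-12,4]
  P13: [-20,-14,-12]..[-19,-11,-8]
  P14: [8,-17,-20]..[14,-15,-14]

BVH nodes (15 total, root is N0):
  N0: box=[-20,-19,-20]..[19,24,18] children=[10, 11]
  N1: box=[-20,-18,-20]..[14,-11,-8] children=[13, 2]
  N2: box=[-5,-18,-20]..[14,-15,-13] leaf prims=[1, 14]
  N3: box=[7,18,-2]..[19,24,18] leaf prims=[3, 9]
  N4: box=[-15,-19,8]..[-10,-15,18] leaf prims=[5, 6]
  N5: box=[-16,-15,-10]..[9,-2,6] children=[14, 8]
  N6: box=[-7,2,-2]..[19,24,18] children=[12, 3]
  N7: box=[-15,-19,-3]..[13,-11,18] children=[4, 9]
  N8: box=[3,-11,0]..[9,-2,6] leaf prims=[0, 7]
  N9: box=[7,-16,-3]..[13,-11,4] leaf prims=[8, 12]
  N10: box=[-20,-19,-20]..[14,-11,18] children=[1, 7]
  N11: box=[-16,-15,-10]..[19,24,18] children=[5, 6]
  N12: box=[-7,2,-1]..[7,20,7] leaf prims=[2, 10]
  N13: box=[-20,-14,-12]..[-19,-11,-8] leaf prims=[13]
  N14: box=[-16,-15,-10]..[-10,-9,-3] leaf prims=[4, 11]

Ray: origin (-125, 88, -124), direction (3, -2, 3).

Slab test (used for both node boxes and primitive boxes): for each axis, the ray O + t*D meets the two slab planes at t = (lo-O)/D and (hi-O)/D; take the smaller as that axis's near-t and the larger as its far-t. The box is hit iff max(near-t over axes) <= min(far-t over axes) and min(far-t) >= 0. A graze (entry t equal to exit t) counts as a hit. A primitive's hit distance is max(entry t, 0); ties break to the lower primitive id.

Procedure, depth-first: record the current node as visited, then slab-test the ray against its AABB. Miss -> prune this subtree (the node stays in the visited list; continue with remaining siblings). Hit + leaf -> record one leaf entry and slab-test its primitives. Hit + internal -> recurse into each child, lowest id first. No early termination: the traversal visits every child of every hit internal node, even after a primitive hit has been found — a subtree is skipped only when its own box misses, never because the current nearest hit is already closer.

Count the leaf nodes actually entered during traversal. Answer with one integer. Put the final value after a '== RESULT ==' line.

Walk:
N0 x:[35,48] y:[32,107/2] z:[104/3,142/3] -> hit [35,142/3], descend [10, 11]
  N10 x:[35,139/3] y:[99/2,107/2] z:[104/3,142/3] -> miss, prune
  N11 x:[109/3,48] y:[32,103/2] z:[38,142/3] -> hit [38,142/3], descend [5, 6]
    N5 x:[109/3,134/3] y:[45,103/2] z:[38,130/3] -> miss, prune
    N6 x:[118/3,48] y:[32,43] z:[122/3,142/3] -> hit [122/3,43], descend [3, 12]
      N3 x:[44,48] y:[32,35] z:[122/3,142/3] -> miss, prune
      N12 x:[118/3,44] y:[34,43] z:[41,131/3] -> hit [41,43] leaf, test {P2(miss), P10@t=43}

7 AABB tests over nodes [0, 10, 11, 5, 6, 3, 12]; 1 leaf entered; closest P10.

== RESULT ==
1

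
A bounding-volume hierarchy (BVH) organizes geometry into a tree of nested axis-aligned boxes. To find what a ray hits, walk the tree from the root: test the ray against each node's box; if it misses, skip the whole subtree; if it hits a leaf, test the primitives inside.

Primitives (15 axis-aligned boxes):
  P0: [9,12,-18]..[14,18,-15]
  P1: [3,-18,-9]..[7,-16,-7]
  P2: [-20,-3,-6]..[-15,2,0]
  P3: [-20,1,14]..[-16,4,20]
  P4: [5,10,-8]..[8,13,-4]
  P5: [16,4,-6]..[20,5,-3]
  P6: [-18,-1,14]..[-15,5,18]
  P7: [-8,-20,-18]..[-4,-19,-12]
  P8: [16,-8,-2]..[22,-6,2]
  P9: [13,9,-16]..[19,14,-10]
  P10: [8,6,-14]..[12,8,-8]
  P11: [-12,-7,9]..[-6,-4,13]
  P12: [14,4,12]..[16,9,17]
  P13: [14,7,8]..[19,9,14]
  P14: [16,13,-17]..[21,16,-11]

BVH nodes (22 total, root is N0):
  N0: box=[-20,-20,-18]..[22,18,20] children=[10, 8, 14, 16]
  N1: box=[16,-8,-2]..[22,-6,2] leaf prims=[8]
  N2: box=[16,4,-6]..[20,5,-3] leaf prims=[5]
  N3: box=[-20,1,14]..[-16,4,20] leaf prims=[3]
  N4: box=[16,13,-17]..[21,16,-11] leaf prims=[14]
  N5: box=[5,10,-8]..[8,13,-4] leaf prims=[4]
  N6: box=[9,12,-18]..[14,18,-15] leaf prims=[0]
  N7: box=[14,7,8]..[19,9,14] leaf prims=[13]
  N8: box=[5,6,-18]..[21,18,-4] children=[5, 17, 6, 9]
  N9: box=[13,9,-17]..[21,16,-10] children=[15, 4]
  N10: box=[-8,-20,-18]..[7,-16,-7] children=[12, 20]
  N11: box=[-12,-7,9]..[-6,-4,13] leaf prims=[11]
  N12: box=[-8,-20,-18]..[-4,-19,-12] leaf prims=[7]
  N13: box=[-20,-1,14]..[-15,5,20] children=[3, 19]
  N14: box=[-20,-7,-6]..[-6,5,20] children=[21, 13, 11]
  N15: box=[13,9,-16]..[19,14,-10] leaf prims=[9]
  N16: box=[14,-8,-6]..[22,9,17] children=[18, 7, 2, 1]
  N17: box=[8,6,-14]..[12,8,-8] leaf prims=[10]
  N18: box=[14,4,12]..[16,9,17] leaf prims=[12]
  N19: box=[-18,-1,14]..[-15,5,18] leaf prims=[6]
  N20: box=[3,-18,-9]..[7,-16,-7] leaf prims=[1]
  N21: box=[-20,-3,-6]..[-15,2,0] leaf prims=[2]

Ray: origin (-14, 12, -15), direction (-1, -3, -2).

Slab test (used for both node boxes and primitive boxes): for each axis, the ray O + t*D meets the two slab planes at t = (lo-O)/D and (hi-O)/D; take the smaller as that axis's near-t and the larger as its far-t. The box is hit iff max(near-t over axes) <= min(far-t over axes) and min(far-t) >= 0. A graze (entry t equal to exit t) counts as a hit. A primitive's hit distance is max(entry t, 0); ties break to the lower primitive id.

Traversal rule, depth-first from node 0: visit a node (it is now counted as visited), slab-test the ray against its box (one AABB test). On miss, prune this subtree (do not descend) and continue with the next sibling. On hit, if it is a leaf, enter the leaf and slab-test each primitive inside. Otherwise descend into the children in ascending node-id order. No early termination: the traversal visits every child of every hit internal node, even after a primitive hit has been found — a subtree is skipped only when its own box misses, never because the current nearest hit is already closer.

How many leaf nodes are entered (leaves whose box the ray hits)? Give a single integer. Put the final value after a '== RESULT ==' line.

Trace the traversal:
N0 x:[-36,6] y:[-2,32/3] z:[-35/2,3/2] -> hit [-2,3/2], descend [8, 10, 14, 16]
  N8 x:[-35,-19] y:[-2,2] z:[-11/2,3/2] -> miss, prune
  N10 x:[-21,-6] y:[28/3,32/3] z:[-4,3/2] -> miss, prune
  N14 x:[-8,6] y:[7/3,19/3] z:[-35/2,-9/2] -> miss, prune
  N16 x:[-36,-28] y:[1,20/3] z:[-16,-9/2] -> miss, prune

5 AABB tests over nodes [0, 8, 10, 14, 16]; 0 leaves entered; closest miss.

== RESULT ==
0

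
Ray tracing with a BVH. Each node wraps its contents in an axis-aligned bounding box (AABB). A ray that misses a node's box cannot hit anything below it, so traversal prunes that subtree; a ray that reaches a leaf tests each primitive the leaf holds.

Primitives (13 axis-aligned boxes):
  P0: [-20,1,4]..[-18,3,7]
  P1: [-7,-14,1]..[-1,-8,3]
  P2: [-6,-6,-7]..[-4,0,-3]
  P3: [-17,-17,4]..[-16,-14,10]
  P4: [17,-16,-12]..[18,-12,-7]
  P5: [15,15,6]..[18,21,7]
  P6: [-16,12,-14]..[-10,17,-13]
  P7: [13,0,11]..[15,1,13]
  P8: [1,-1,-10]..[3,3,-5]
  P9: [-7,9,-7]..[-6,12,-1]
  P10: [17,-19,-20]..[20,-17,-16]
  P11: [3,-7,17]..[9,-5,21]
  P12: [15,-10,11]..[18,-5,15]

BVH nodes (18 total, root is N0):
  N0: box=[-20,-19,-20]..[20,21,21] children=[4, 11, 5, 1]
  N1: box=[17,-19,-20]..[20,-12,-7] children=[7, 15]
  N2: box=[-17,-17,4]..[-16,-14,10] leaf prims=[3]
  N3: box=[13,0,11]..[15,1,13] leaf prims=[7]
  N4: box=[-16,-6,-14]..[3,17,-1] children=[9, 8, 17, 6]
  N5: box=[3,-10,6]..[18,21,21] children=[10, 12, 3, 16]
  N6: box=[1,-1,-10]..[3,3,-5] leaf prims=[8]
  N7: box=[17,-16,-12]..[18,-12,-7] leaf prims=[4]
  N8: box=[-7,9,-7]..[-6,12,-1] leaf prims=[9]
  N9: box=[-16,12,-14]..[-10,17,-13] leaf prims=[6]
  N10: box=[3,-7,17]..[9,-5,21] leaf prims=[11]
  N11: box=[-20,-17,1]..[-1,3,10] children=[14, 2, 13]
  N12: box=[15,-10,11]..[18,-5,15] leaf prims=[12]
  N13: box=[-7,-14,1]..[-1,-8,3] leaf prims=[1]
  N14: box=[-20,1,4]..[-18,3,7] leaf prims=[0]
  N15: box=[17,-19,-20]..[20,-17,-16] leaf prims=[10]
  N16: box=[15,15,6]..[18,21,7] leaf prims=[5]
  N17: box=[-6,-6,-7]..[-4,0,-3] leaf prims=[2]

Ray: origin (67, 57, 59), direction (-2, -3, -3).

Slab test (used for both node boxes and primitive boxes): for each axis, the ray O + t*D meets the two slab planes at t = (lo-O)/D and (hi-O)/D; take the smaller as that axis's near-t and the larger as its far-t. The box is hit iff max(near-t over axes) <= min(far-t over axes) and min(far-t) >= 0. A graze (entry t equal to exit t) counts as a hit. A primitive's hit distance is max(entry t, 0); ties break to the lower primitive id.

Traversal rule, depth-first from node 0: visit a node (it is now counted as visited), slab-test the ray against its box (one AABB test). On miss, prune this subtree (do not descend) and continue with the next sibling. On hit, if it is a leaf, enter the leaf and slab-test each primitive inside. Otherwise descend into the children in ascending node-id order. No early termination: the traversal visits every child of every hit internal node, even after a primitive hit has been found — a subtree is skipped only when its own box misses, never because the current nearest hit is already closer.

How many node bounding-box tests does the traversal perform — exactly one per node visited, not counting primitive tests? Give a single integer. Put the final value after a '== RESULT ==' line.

Trace the traversal:
N0 x:[47/2,87/2] y:[12,76/3] z:[38/3,79/3] -> hit [47/2,76/3], descend [1, 4, 5, 11]
  N1 x:[47/2,25] y:[23,76/3] z:[22,79/3] -> hit [47/2,25], descend [7, 15]
    N7 x:[49/2,25] y:[23,73/3] z:[22,71/3] -> miss, prune
    N15 x:[47/2,25] y:[74/3,76/3] z:[25,79/3] -> hit [25,25] leaf, test {P10@t=25}
  N4 x:[32,83/2] y:[40/3,21] z:[20,73/3] -> miss, prune
  N5 x:[49/2,32] y:[12,67/3] z:[38/3,53/3] -> miss, prune
  N11 x:[34,87/2] y:[18,74/3] z:[49/3,58/3] -> miss, prune

Summary -> nodes [0, 1, 7, 15, 4, 5, 11]; box-tests=7; leaf-entries=1; first=P10

== RESULT ==
7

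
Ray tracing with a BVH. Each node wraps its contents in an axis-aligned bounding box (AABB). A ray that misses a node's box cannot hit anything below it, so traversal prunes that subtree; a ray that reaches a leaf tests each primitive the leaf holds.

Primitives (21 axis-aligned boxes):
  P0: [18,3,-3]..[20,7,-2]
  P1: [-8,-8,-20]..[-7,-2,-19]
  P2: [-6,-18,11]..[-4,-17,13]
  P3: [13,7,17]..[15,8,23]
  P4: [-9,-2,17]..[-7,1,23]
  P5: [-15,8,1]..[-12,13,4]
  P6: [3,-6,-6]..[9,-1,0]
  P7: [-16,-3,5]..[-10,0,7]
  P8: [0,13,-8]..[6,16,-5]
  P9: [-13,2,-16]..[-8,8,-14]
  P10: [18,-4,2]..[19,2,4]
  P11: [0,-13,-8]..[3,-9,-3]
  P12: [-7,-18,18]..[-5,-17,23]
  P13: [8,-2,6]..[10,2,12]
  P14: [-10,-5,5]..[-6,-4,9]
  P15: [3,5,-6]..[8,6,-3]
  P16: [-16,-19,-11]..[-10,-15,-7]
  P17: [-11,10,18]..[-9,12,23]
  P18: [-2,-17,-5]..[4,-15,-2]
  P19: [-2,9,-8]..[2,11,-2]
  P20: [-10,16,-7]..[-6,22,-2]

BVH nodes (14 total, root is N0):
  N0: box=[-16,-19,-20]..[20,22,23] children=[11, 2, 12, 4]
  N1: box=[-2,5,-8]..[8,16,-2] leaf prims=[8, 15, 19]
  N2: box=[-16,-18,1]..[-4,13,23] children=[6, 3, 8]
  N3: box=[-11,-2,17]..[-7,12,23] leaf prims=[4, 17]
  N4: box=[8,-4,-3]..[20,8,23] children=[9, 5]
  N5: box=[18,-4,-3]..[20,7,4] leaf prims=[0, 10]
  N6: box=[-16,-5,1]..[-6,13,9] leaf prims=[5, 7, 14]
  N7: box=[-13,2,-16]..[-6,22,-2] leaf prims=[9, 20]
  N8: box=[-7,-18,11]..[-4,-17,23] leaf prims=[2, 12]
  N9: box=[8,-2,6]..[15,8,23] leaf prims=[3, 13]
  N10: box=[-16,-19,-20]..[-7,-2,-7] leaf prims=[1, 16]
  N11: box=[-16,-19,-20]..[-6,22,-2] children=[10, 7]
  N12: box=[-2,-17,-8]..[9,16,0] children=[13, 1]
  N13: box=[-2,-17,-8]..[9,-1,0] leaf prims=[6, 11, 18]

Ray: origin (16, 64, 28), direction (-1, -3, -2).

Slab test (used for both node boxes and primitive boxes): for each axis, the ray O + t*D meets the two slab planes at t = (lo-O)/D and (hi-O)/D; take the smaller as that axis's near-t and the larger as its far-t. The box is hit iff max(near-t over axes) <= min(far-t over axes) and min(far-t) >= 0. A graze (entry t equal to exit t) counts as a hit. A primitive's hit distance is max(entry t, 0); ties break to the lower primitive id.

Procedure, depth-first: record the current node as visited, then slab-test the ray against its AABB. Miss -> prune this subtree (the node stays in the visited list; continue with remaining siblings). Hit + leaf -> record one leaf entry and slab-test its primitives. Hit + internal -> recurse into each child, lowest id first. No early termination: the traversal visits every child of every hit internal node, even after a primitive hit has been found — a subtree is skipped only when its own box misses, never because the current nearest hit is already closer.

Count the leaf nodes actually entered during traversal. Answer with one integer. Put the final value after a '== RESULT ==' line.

Trace the traversal:
N0 x:[-4,32] y:[14,83/3] z:[5/2,24] -> hit [14,24], descend [2, 4, 11, 12]
  N2 x:[20,32] y:[17,82/3] z:[5/2,27/2] -> miss, prune
  N4 x:[-4,8] y:[56/3,68/3] z:[5/2,31/2] -> miss, prune
  N11 x:[22,32] y:[14,83/3] z:[15,24] -> hit [22,24], descend [7, 10]
    N7 x:[22,29] y:[14,62/3] z:[15,22] -> miss, prune
    N10 x:[23,32] y:[22,83/3] z:[35/2,24] -> hit [23,24] leaf, test {P1@t=47/2, P16(miss)}
  N12 x:[7,18] y:[16,27] z:[14,18] -> hit [16,18], descend [1, 13]
    N1 x:[8,18] y:[16,59/3] z:[15,18] -> hit [16,18] leaf, test {P8(miss), P15(miss), P19@t=53/3}
    N13 x:[7,18] y:[65/3,27] z:[14,18] -> miss, prune

Summary -> nodes [0, 2, 4, 11, 7, 10, 12, 1, 13]; box-tests=9; leaf-entries=2; first=P19

== RESULT ==
2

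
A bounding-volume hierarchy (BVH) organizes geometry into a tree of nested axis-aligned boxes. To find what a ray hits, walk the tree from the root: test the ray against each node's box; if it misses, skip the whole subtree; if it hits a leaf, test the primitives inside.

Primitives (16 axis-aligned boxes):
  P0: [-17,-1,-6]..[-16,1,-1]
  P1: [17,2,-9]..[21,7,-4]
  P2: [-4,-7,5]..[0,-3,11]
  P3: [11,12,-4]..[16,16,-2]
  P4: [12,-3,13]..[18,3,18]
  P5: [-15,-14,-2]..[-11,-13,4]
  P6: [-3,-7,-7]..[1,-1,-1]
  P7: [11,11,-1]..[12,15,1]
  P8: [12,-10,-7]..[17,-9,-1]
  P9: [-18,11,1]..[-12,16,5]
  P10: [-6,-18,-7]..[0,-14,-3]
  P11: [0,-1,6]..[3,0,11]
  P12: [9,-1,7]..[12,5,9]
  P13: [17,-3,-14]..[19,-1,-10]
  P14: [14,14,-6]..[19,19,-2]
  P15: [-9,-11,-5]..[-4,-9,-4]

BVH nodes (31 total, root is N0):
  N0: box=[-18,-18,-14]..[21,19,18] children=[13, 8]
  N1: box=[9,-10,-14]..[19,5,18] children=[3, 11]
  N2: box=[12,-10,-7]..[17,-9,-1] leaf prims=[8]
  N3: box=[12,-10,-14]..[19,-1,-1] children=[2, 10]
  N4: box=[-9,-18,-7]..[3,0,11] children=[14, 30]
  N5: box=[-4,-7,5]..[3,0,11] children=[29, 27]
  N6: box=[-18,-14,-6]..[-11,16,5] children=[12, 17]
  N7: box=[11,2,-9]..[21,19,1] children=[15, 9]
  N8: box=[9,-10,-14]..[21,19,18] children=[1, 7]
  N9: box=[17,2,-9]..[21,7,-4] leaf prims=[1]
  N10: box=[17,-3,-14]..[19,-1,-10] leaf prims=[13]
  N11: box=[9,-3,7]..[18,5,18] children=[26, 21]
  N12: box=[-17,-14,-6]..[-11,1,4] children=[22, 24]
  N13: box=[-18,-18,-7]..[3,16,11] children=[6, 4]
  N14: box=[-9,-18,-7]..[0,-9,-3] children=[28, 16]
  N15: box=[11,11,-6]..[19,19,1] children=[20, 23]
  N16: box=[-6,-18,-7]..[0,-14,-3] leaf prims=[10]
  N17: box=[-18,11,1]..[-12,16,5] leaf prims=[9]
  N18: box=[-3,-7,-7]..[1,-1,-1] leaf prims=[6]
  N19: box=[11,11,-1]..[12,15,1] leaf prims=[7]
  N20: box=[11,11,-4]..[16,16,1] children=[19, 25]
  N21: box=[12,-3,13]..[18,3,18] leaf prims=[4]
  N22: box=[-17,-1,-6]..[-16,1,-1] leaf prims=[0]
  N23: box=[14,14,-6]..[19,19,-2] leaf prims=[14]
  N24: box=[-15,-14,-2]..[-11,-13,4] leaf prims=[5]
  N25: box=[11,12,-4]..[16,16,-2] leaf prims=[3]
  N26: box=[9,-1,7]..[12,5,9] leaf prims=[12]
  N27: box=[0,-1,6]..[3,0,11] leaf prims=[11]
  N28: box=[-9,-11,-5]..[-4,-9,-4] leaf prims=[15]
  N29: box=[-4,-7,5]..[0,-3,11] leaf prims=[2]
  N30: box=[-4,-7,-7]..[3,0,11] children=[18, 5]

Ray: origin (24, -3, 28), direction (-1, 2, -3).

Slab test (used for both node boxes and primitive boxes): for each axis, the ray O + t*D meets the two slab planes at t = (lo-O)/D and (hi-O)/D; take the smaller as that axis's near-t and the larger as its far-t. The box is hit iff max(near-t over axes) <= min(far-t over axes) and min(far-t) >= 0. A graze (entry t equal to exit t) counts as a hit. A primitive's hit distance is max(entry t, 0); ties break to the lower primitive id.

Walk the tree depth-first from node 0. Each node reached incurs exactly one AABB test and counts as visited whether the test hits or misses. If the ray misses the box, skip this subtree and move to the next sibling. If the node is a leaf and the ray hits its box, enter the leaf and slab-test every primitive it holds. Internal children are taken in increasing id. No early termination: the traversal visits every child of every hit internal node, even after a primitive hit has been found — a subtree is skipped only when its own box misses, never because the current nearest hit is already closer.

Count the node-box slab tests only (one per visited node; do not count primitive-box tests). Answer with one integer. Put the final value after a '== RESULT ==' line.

Trace the traversal:
N0 x:[3,42] y:[-15/2,11] z:[10/3,14] -> hit [10/3,11], descend [8, 13]
  N8 x:[3,15] y:[-7/2,11] z:[10/3,14] -> hit [10/3,11], descend [1, 7]
    N1 x:[5,15] y:[-7/2,4] z:[10/3,14] -> miss, prune
    N7 x:[3,13] y:[5/2,11] z:[9,37/3] -> hit [9,11], descend [9, 15]
      N9 x:[3,7] y:[5/2,5] z:[32/3,37/3] -> miss, prune
      N15 x:[5,13] y:[7,11] z:[9,34/3] -> hit [9,11], descend [20, 23]
        N20 x:[8,13] y:[7,19/2] z:[9,32/3] -> hit [9,19/2], descend [19, 25]
          N19 x:[12,13] y:[7,9] z:[9,29/3] -> miss, prune
          N25 x:[8,13] y:[15/2,19/2] z:[10,32/3] -> miss, prune
        N23 x:[5,10] y:[17/2,11] z:[10,34/3] -> hit [10,10] leaf, test {P14@t=10}
  N13 x:[21,42] y:[-15/2,19/2] z:[17/3,35/3] -> miss, prune

Summary -> nodes [0, 8, 1, 7, 9, 15, 20, 19, 25, 23, 13]; box-tests=11; leaf-entries=1; first=P14

== RESULT ==
11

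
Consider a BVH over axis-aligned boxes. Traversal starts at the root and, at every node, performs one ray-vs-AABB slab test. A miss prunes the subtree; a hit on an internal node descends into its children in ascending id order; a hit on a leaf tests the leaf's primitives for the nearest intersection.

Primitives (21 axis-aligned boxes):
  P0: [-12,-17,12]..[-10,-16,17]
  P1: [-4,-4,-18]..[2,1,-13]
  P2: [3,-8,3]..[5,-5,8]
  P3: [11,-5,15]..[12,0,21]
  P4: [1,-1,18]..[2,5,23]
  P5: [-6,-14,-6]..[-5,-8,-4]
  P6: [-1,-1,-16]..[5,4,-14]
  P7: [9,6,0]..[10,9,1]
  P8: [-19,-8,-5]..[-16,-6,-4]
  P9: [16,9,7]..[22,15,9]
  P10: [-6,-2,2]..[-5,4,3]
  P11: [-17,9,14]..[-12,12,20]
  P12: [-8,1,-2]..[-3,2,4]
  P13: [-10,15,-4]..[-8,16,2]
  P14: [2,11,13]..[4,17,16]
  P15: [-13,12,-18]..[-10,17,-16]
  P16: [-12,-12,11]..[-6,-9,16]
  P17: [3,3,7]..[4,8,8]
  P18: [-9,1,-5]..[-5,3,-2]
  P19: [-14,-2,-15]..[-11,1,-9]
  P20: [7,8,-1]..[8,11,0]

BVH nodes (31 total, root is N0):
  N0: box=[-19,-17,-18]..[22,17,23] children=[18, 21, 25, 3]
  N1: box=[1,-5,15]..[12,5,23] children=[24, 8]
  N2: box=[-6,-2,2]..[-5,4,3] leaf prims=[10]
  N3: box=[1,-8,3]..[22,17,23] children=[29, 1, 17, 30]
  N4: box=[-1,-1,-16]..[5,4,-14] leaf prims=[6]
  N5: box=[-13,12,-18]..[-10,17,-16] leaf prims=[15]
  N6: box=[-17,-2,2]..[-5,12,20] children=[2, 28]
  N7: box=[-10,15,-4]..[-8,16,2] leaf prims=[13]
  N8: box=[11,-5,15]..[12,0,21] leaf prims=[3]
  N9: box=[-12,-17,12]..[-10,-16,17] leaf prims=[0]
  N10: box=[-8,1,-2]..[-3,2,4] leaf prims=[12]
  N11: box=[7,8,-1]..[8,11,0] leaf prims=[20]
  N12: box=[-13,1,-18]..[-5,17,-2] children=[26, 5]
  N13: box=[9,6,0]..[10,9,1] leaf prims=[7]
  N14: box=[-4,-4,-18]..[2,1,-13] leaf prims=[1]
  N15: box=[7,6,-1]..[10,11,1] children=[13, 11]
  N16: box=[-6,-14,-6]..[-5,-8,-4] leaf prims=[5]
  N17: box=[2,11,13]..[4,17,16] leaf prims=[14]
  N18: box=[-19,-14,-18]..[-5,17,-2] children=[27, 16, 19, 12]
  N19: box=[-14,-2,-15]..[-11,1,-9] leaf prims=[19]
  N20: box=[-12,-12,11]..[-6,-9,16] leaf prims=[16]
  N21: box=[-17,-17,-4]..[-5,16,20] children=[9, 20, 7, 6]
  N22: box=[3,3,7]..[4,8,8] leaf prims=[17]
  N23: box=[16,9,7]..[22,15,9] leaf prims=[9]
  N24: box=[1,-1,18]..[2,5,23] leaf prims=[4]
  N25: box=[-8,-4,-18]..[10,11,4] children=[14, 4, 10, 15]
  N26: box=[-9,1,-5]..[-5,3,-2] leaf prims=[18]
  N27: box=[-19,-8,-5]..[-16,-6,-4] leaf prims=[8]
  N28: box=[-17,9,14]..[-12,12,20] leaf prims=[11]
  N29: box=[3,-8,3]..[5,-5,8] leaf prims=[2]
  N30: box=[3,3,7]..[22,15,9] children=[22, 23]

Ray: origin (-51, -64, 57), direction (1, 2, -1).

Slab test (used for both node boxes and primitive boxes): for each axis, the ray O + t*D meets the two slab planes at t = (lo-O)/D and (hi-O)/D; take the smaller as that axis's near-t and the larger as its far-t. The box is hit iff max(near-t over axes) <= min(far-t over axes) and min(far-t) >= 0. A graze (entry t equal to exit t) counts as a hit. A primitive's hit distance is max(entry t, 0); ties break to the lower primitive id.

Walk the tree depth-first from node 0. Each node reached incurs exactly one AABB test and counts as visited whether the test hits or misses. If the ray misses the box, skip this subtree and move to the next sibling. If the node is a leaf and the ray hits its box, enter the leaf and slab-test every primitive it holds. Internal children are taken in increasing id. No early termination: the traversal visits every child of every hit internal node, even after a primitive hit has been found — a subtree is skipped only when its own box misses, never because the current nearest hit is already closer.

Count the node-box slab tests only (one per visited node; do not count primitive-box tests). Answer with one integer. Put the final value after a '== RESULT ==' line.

Traverse from the root:
N0 x:[32,73] y:[47/2,81/2] z:[34,75] -> hit [34,81/2], descend [3, 18, 21, 25]
  N3 x:[52,73] y:[28,81/2] z:[34,54] -> miss, prune
  N18 x:[32,46] y:[25,81/2] z:[59,75] -> miss, prune
  N21 x:[34,46] y:[47/2,40] z:[37,61] -> hit [37,40], descend [6, 7, 9, 20]
    N6 x:[34,46] y:[31,38] z:[37,55] -> hit [37,38], descend [2, 28]
      N2 x:[45,46] y:[31,34] z:[54,55] -> miss, prune
      N28 x:[34,39] y:[73/2,38] z:[37,43] -> hit [37,38] leaf, test {P11@t=37}
    N7 x:[41,43] y:[79/2,40] z:[55,61] -> miss, prune
    N9 x:[39,41] y:[47/2,24] z:[40,45] -> miss, prune
    N20 x:[39,45] y:[26,55/2] z:[41,46] -> miss, prune
  N25 x:[43,61] y:[30,75/2] z:[53,75] -> miss, prune

order=[0, 3, 18, 21, 6, 2, 28, 7, 9, 20, 25]  |boxes|=11  |leaves|=1  hit=P11

== RESULT ==
11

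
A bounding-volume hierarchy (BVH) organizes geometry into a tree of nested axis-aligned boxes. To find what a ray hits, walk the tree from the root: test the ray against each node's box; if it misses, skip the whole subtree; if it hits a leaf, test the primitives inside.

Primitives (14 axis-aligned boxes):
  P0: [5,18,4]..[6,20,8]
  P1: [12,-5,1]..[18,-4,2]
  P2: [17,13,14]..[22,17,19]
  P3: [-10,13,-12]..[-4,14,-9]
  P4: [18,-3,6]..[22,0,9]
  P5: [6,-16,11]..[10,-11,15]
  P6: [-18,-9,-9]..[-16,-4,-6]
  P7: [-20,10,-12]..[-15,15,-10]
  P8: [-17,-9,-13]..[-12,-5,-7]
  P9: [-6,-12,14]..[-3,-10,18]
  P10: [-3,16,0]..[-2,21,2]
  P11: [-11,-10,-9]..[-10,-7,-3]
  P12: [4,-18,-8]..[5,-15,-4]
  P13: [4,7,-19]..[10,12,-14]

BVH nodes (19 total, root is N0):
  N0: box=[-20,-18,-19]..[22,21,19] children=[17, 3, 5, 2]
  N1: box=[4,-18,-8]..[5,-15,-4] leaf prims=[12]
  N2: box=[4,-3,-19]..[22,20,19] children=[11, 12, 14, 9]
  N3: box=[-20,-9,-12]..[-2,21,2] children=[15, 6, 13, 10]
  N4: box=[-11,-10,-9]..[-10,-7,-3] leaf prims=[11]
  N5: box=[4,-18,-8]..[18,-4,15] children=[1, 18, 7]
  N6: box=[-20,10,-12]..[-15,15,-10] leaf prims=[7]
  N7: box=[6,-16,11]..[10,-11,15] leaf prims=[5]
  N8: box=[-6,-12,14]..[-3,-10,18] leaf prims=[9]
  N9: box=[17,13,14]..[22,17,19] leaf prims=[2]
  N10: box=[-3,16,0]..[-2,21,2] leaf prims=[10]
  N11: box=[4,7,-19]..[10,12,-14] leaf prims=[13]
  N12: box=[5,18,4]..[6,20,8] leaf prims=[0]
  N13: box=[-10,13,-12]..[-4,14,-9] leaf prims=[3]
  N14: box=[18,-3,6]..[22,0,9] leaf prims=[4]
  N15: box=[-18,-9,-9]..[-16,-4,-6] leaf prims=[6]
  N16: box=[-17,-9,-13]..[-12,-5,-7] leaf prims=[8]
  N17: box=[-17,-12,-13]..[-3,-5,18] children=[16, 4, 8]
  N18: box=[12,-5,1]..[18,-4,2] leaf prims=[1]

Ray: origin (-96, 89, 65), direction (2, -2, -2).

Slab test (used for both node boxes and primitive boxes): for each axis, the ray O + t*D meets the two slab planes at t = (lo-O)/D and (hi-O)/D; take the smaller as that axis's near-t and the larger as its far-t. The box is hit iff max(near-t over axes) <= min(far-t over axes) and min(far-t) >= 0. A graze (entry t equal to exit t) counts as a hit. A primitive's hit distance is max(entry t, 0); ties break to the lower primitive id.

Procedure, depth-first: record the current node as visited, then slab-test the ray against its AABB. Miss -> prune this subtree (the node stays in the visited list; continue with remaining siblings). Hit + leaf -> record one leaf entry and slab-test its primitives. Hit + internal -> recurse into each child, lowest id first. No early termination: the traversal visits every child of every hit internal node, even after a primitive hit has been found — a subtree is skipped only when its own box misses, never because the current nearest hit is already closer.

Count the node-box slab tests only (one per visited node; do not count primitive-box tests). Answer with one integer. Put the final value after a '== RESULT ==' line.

Trace the traversal:
N0 x:[38,59] y:[34,107/2] z:[23,42] -> hit [38,42], descend [2, 3, 5, 17]
  N2 x:[50,59] y:[69/2,46] z:[23,42] -> miss, prune
  N3 x:[38,47] y:[34,49] z:[63/2,77/2] -> hit [38,77/2], descend [6, 10, 13, 15]
    N6 x:[38,81/2] y:[37,79/2] z:[75/2,77/2] -> hit [38,77/2] leaf, test {P7@t=38}
    N10 x:[93/2,47] y:[34,73/2] z:[63/2,65/2] -> miss, prune
    N13 x:[43,46] y:[75/2,38] z:[37,77/2] -> miss, prune
    N15 x:[39,40] y:[93/2,49] z:[71/2,37] -> miss, prune
  N5 x:[50,57] y:[93/2,107/2] z:[25,73/2] -> miss, prune
  N17 x:[79/2,93/2] y:[47,101/2] z:[47/2,39] -> miss, prune

Summary -> nodes [0, 2, 3, 6, 10, 13, 15, 5, 17]; box-tests=9; leaf-entries=1; first=P7

== RESULT ==
9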